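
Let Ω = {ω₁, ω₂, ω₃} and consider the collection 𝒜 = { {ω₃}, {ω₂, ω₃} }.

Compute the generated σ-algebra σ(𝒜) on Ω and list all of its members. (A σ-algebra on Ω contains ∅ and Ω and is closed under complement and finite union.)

σ(𝒜) (8 sets): { {}, {ω₁}, {ω₂}, {ω₃}, {ω₁, ω₂}, {ω₁, ω₃}, {ω₂, ω₃}, Ω }

Working:
Start: 𝒜 ∪ {∅, Ω} = { {}, {ω₃}, {ω₂, ω₃}, Ω }.
Iteration 1. New:
  {ω₁}  = Ω∖{ω₂, ω₃}
  {ω₁, ω₂}  = Ω∖{ω₃}
  — 6 sets.
Iteration 2: +1 →
  {ω₁, ω₃}  = {ω₃} ∪ {ω₁}
  — 7 sets.
Iteration 3: 1 new —
  {ω₂}  = Ω∖{ω₁, ω₃}
  — 8 sets.
Iteration 4: stable.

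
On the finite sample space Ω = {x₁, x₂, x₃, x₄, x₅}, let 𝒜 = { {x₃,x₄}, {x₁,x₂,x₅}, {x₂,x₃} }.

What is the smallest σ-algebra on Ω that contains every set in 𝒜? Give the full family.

Answer: σ(𝒜) = { {}, {x₂}, {x₃}, {x₄}, {x₁,x₅}, {x₂,x₃}, {x₂,x₄}, {x₃,x₄}, {x₁,x₂,x₅}, {x₁,x₃,x₅}, {x₁,x₄,x₅}, {x₂,x₃,x₄}, {x₁,x₂,x₃,x₅}, {x₁,x₂,x₄,x₅}, {x₁,x₃,x₄,x₅}, Ω }

Check:
Start: 𝒜 ∪ {∅, Ω} = { {}, {x₂,x₃}, {x₃,x₄}, {x₁,x₂,x₅}, Ω }.
Step 1 adds 3:
  {x₁,x₄,x₅}  = complement {x₂,x₃}
  {x₂,x₃,x₄}  = {x₃,x₄} ∪ {x₂,x₃}
  {x₁,x₂,x₃,x₅}  = {x₁,x₂,x₅} ∪ {x₂,x₃}
  [8 total]
Step 2 (4 new):
  {x₄}  = complement {x₁,x₂,x₃,x₅}
  {x₁,x₅}  = complement {x₂,x₃,x₄}
  {x₁,x₂,x₄,x₅}  = {x₁,x₄,x₅} ∪ {x₁,x₂,x₅}
  {x₁,x₃,x₄,x₅}  = {x₁,x₄,x₅} ∪ {x₃,x₄}
  [12 total]
Step 3. New:
  {x₂}  = complement {x₁,x₃,x₄,x₅}
  {x₃}  = complement {x₁,x₂,x₄,x₅}
  [14 total]
Step 4 (2 new):
  {x₂,x₄}  = {x₄} ∪ {x₂}
  {x₁,x₃,x₅}  = {x₃} ∪ {x₁,x₅}
  [16 total]
Step 5: stable.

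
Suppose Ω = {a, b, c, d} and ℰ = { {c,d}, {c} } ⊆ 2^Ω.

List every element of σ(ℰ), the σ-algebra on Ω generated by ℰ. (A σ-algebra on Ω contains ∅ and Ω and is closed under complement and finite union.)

Answer: σ(ℰ) = { {}, {c}, {d}, {a,b}, {c,d}, {a,b,c}, {a,b,d}, Ω }

Working:
Start: ℰ ∪ {∅, Ω} = { {}, {c}, {c,d}, Ω }.
Pass 1 adds 2:
  {a,b}  = ᶜ of {c,d}
  {a,b,d}  = ᶜ of {c}
  — 6 sets.
Pass 2. New:
  {a,b,c}  = {c} ∪ {a,b}
  — 7 sets.
Pass 3. New:
  {d}  = ᶜ of {a,b,c}
  — 8 sets.
Pass 4: stable.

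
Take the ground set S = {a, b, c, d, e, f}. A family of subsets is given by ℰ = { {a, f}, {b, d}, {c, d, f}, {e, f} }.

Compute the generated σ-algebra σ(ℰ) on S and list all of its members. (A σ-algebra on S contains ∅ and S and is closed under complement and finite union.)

Initial family (6 sets): { {}, {a, f}, {b, d}, {e, f}, {c, d, f}, S }.
Pass 1: +10 →
  {a, b, e}  = ᶜ of {c, d, f}
  {a, e, f}  = {e, f} ∪ {a, f}
  {a, b, c, d}  = ᶜ of {e, f}
  {a, b, d, f}  = {a, f} ∪ {b, d}
  {a, c, d, f}  = {a, f} ∪ {c, d, f}
  {a, c, e, f}  = ᶜ of {b, d}
  {b, c, d, e}  = ᶜ of {a, f}
  {b, c, d, f}  = {c, d, f} ∪ {b, d}
  {b, d, e, f}  = {e, f} ∪ {b, d}
  {c, d, e, f}  = {e, f} ∪ {c, d, f}
  [16 total]
Pass 2: +14 →
  {a, b}  = ᶜ of {c, d, e, f}
  {a, c}  = ᶜ of {b, d, e, f}
  {a, e}  = ᶜ of {b, c, d, f}
  {b, e}  = ᶜ of {a, c, d, f}
  {c, e}  = ᶜ of {a, b, d, f}
  {b, c, d}  = ᶜ of {a, e, f}
  {a, b, d, e}  = {a, b, e} ∪ {b, d}
  {a, b, e, f}  = {e, f} ∪ {a, b, e}
  {a, b, c, d, e}  = {b, c, d, e} ∪ {a, b, e}
  {a, b, c, d, f}  = {a, b, d, f} ∪ {b, c, d, f}
  {a, b, c, e, f}  = {a, c, e, f} ∪ {a, b, e}
  {a, b, d, e, f}  = {a, b, d, f} ∪ {e, f}
  {a, c, d, e, f}  = {a, c, e, f} ∪ {c, d, e, f}
  {b, c, d, e, f}  = {e, f} ∪ {b, c, d, e}
  [30 total]
Pass 3 adds 18:
  {a}  = ᶜ of {b, c, d, e, f}
  {b}  = ᶜ of {a, c, d, e, f}
  {c}  = ᶜ of {a, b, d, e, f}
  {d}  = ᶜ of {a, b, c, e, f}
  {e}  = ᶜ of {a, b, c, d, f}
  {f}  = ᶜ of {a, b, c, d, e}
  {c, d}  = ᶜ of {a, b, e, f}
  {c, f}  = ᶜ of {a, b, d, e}
  {a, b, c}  = {a, b} ∪ {a, c}
  {a, b, d}  = {a, b} ∪ {b, d}
  {a, b, f}  = {a, b} ∪ {a, f}
  {a, c, e}  = {a, c} ∪ {a, e}
  {a, c, f}  = {a, f} ∪ {a, c}
  {b, c, e}  = {b, e} ∪ {c, e}
  {b, d, e}  = {b, e} ∪ {b, d}
  {b, e, f}  = {b, e} ∪ {e, f}
  {c, e, f}  = {e, f} ∪ {c, e}
  {a, b, c, e}  = {b, e} ∪ {a, c}
  [48 total]
Pass 4: +16 →
  {a, d}  = {d} ∪ {a}
  {b, c}  = {b} ∪ {c}
  {b, f}  = {b} ∪ {f}
  {d, e}  = {d} ∪ {e}
  {d, f}  = ᶜ of {a, b, c, e}
  {a, c, d}  = ᶜ of {b, e, f}
  {a, d, e}  = {d} ∪ {a, e}
  {a, d, f}  = ᶜ of {b, c, e}
  {b, c, f}  = {b} ∪ {c, f}
  {b, d, f}  = ᶜ of {a, c, e}
  {c, d, e}  = ᶜ of {a, b, f}
  {d, e, f}  = ᶜ of {a, b, c}
  {a, b, c, f}  = {a, c, f} ∪ {b}
  {a, c, d, e}  = {c, d} ∪ {a, c, e}
  {a, d, e, f}  = {a, e, f} ∪ {d}
  {b, c, e, f}  = {b} ∪ {c, e, f}
  [64 total]
Pass 5: stable.

|σ(ℰ)| = 64.  σ(ℰ) = { {}, {a}, {b}, {c}, {d}, {e}, {f}, {a, b}, {a, c}, {a, d}, {a, e}, {a, f}, {b, c}, {b, d}, {b, e}, {b, f}, {c, d}, {c, e}, {c, f}, {d, e}, {d, f}, {e, f}, {a, b, c}, {a, b, d}, {a, b, e}, {a, b, f}, {a, c, d}, {a, c, e}, {a, c, f}, {a, d, e}, {a, d, f}, {a, e, f}, {b, c, d}, {b, c, e}, {b, c, f}, {b, d, e}, {b, d, f}, {b, e, f}, {c, d, e}, {c, d, f}, {c, e, f}, {d, e, f}, {a, b, c, d}, {a, b, c, e}, {a, b, c, f}, {a, b, d, e}, {a, b, d, f}, {a, b, e, f}, {a, c, d, e}, {a, c, d, f}, {a, c, e, f}, {a, d, e, f}, {b, c, d, e}, {b, c, d, f}, {b, c, e, f}, {b, d, e, f}, {c, d, e, f}, {a, b, c, d, e}, {a, b, c, d, f}, {a, b, c, e, f}, {a, b, d, e, f}, {a, c, d, e, f}, {b, c, d, e, f}, S }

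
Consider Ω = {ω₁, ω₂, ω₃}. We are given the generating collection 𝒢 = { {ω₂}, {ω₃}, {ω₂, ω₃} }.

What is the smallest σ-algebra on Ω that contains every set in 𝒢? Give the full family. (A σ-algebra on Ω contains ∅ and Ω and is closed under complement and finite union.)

Seed the family with 𝒢 together with ∅ and Ω: { ∅, {ω₂}, {ω₃}, {ω₂, ω₃}, Ω }.
Round 1 (3 new):
  {ω₁}  = {ω₂, ω₃}ᶜ
  {ω₁, ω₂}  = {ω₃}ᶜ
  {ω₁, ω₃}  = {ω₂}ᶜ
  — 8 sets.
Round 2 adds nothing — fixpoint reached.

|σ(𝒢)| = 8.  σ(𝒢) = { ∅, {ω₁}, {ω₂}, {ω₃}, {ω₁, ω₂}, {ω₁, ω₃}, {ω₂, ω₃}, Ω }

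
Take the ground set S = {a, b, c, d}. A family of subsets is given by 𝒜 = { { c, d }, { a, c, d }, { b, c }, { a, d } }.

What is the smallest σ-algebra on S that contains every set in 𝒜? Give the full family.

Begin from { {  }, { a, d }, { b, c }, { c, d }, { a, c, d }, S } (that is, 𝒜 plus ∅ and S).
Round 1: +3 →
  { b }  = complement { a, c, d }
  { a, b }  = complement { c, d }
  { b, c, d }  = { c, d } ∪ { b, c }
  [9 total]
Round 2 (3 new):
  { a }  = complement { b, c, d }
  { a, b, c }  = { a, b } ∪ { b, c }
  { a, b, d }  = { a, b } ∪ { a, d }
  [12 total]
Round 3. New:
  { c }  = complement { a, b, d }
  { d }  = complement { a, b, c }
  [14 total]
Round 4: 2 new —
  { a, c }  = { c } ∪ { a }
  { b, d }  = { d } ∪ { b }
  [16 total]
Round 5: closed — nothing new.

Hence σ(𝒜) has 16 members: { {  }, { a }, { b }, { c }, { d }, { a, b }, { a, c }, { a, d }, { b, c }, { b, d }, { c, d }, { a, b, c }, { a, b, d }, { a, c, d }, { b, c, d }, S }.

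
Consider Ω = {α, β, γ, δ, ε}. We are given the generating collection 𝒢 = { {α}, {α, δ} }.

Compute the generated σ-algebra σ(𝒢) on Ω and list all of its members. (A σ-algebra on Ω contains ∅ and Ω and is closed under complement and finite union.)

Answer: σ(𝒢) = { ∅, {α}, {δ}, {α, δ}, {β, γ, ε}, {α, β, γ, ε}, {β, γ, δ, ε}, Ω }

Check:
Begin from { ∅, {α}, {α, δ}, Ω } (that is, 𝒢 plus ∅ and Ω).
Step 1 adds 2:
  {β, γ, ε}  = Ω∖{α, δ}
  {β, γ, δ, ε}  = Ω∖{α}
  (now 6)
Step 2: 1 new —
  {α, β, γ, ε}  = {β, γ, ε} ∪ {α}
  (now 7)
Step 3 adds 1:
  {δ}  = Ω∖{α, β, γ, ε}
  (now 8)
Step 4: stable.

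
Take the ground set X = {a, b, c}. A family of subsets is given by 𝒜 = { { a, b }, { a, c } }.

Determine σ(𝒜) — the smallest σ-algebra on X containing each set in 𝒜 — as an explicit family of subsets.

σ(𝒜) = { {  }, { a }, { b }, { c }, { a, b }, { a, c }, { b, c }, X }

Derivation:
Begin from { {  }, { a, b }, { a, c }, X } (that is, 𝒜 plus ∅ and X).
Pass 1: 2 new —
  { b }  = ᶜ of { a, c }
  { c }  = ᶜ of { a, b }
  [6 total]
Pass 2: 1 new —
  { b, c }  = { c } ∪ { b }
  [7 total]
Pass 3: 1 new —
  { a }  = ᶜ of { b, c }
  [8 total]
Pass 4: closed — nothing new.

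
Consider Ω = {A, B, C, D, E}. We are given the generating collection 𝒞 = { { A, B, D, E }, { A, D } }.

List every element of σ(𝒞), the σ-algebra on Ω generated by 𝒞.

|σ(𝒞)| = 8.  σ(𝒞) = { {  }, { C }, { A, D }, { B, E }, { A, C, D }, { B, C, E }, { A, B, D, E }, Ω }

Check:
Seed the family with 𝒞 together with ∅ and Ω: { {  }, { A, D }, { A, B, D, E }, Ω }.
Step 1. New:
  { C }  = Ω∖{ A, B, D, E }
  { B, C, E }  = Ω∖{ A, D }
  (now 6)
Step 2: 1 new —
  { A, C, D }  = { C } ∪ { A, D }
  (now 7)
Step 3 adds 1:
  { B, E }  = Ω∖{ A, C, D }
  (now 8)
Step 4 adds nothing — fixpoint reached.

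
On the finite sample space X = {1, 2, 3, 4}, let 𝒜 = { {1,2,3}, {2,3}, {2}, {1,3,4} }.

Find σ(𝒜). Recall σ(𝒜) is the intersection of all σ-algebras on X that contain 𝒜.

Initial family (6 sets): { ∅, {2}, {2,3}, {1,2,3}, {1,3,4}, X }.
Pass 1: 2 new —
  {4}  = complement {1,2,3}
  {1,4}  = complement {2,3}
  [8 total]
Pass 2 (3 new):
  {2,4}  = {4} ∪ {2}
  {1,2,4}  = {2} ∪ {1,4}
  {2,3,4}  = {4} ∪ {2,3}
  [11 total]
Pass 3. New:
  {1}  = complement {2,3,4}
  {3}  = complement {1,2,4}
  {1,3}  = complement {2,4}
  [14 total]
Pass 4. New:
  {1,2}  = {2} ∪ {1}
  {3,4}  = {3} ∪ {4}
  [16 total]
Pass 5: stable.

|σ(𝒜)| = 16.  σ(𝒜) = { ∅, {1}, {2}, {3}, {4}, {1,2}, {1,3}, {1,4}, {2,3}, {2,4}, {3,4}, {1,2,3}, {1,2,4}, {1,3,4}, {2,3,4}, X }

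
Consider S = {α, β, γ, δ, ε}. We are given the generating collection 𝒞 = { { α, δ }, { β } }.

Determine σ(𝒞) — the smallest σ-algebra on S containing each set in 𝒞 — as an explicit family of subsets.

Answer: σ(𝒞) = { {}, { β }, { α, δ }, { γ, ε }, { α, β, δ }, { β, γ, ε }, { α, γ, δ, ε }, S }

Trace:
Initial family (4 sets): { {}, { β }, { α, δ }, S }.
Step 1 (3 new):
  { α, β, δ }  = { β } ∪ { α, δ }
  { β, γ, ε }  = ᶜ of { α, δ }
  { α, γ, δ, ε }  = ᶜ of { β }
Step 2. New:
  { γ, ε }  = ᶜ of { α, β, δ }
Step 3: already closed under ᶜ and ∪.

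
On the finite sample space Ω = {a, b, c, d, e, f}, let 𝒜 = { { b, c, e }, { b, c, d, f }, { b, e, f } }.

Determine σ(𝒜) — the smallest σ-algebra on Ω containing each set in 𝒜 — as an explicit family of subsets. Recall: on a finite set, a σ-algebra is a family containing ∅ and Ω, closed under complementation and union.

|σ(𝒜)| = 64.  σ(𝒜) = { {  }, { a }, { b }, { c }, { d }, { e }, { f }, { a, b }, { a, c }, { a, d }, { a, e }, { a, f }, { b, c }, { b, d }, { b, e }, { b, f }, { c, d }, { c, e }, { c, f }, { d, e }, { d, f }, { e, f }, { a, b, c }, { a, b, d }, { a, b, e }, { a, b, f }, { a, c, d }, { a, c, e }, { a, c, f }, { a, d, e }, { a, d, f }, { a, e, f }, { b, c, d }, { b, c, e }, { b, c, f }, { b, d, e }, { b, d, f }, { b, e, f }, { c, d, e }, { c, d, f }, { c, e, f }, { d, e, f }, { a, b, c, d }, { a, b, c, e }, { a, b, c, f }, { a, b, d, e }, { a, b, d, f }, { a, b, e, f }, { a, c, d, e }, { a, c, d, f }, { a, c, e, f }, { a, d, e, f }, { b, c, d, e }, { b, c, d, f }, { b, c, e, f }, { b, d, e, f }, { c, d, e, f }, { a, b, c, d, e }, { a, b, c, d, f }, { a, b, c, e, f }, { a, b, d, e, f }, { a, c, d, e, f }, { b, c, d, e, f }, Ω }

Derivation:
Seed the family with 𝒜 together with ∅ and Ω: { {  }, { b, c, e }, { b, e, f }, { b, c, d, f }, Ω }.
Step 1 (5 new):
  { a, e }  = { b, c, d, f }ᶜ
  { a, c, d }  = { b, e, f }ᶜ
  { a, d, f }  = { b, c, e }ᶜ
  { b, c, e, f }  = { b, c, e } ∪ { b, e, f }
  { b, c, d, e, f }  = { b, c, e } ∪ { b, c, d, f }
  |family| = 10
Step 2. New:
  { a }  = { b, c, d, e, f }ᶜ
  { a, d }  = { b, c, e, f }ᶜ
  { a, b, c, e }  = { b, c, e } ∪ { a, e }
  { a, b, e, f }  = { b, e, f } ∪ { a, e }
  { a, c, d, e }  = { a, c, d } ∪ { a, e }
  { a, c, d, f }  = { a, d, f } ∪ { a, c, d }
  { a, d, e, f }  = { a, d, f } ∪ { a, e }
  { a, b, c, d, e }  = { a, c, d } ∪ { b, c, e }
  { a, b, c, d, f }  = { a, d, f } ∪ { b, c, d, f }
  { a, b, c, e, f }  = { a, e } ∪ { b, c, e, f }
  { a, b, d, e, f }  = { b, e, f } ∪ { a, d, f }
  |family| = 21
Step 3 adds 11:
  { c }  = { a, b, d, e, f }ᶜ
  { d }  = { a, b, c, e, f }ᶜ
  { e }  = { a, b, c, d, f }ᶜ
  { f }  = { a, b, c, d, e }ᶜ
  { b, c }  = { a, d, e, f }ᶜ
  { b, e }  = { a, c, d, f }ᶜ
  { b, f }  = { a, c, d, e }ᶜ
  { c, d }  = { a, b, e, f }ᶜ
  { d, f }  = { a, b, c, e }ᶜ
  { a, d, e }  = { a, d } ∪ { a, e }
  { a, c, d, e, f }  = { a, d, e, f } ∪ { a, c, d }
  |family| = 32
Step 4: 24 new —
  { b }  = { a, c, d, e, f }ᶜ
  { a, c }  = { a } ∪ { c }
  { a, f }  = { a } ∪ { f }
  { c, e }  = { e } ∪ { c }
  { c, f }  = { f } ∪ { c }
  { d, e }  = { e } ∪ { d }
  { e, f }  = { f } ∪ { e }
  { a, b, c }  = { a } ∪ { b, c }
  { a, b, e }  = { b, e } ∪ { a }
  { a, b, f }  = { a } ∪ { b, f }
  { a, c, e }  = { c } ∪ { a, e }
  { a, e, f }  = { f } ∪ { a, e }
  { b, c, d }  = { c, d } ∪ { b, c }
  { b, c, f }  = { a, d, e }ᶜ
  { b, d, e }  = { b, e } ∪ { d }
  { b, d, f }  = { b, f } ∪ { d }
  { c, d, e }  = { c, d } ∪ { e }
  { c, d, f }  = { c, d } ∪ { f }
  { d, e, f }  = { e } ∪ { d, f }
  { a, b, c, d }  = { a, c, d } ∪ { b, c }
  { a, b, d, e }  = { a, d, e } ∪ { b, e }
  { a, b, d, f }  = { a, d, f } ∪ { b, f }
  { b, c, d, e }  = { b, e } ∪ { c, d }
  { b, d, e, f }  = { b, e } ∪ { d, f }
  |family| = 56
Step 5: 8 new —
  { a, b }  = { b } ∪ { a }
  { b, d }  = { b } ∪ { d }
  { a, b, d }  = { b } ∪ { a, d }
  { a, c, f }  = { b, d, e }ᶜ
  { c, e, f }  = { e, f } ∪ { c, e }
  { a, b, c, f }  = { d, e }ᶜ
  { a, c, e, f }  = { e, f } ∪ { a, c, e }
  { c, d, e, f }  = { c, d, e } ∪ { e, f }
  |family| = 64
Step 6: closed — nothing new.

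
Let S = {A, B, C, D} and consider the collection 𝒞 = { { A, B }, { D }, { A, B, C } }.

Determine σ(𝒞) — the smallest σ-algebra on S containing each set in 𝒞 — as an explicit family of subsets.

Start: 𝒞 ∪ {∅, S} = { ∅, { D }, { A, B }, { A, B, C }, S }.
Iteration 1: +2 →
  { C, D }  = S∖{ A, B }
  { A, B, D }  = { A, B } ∪ { D }
  (now 7)
Iteration 2: +1 →
  { C }  = S∖{ A, B, D }
  (now 8)
Iteration 3: already closed under ᶜ and ∪.

|σ(𝒞)| = 8.  σ(𝒞) = { ∅, { C }, { D }, { A, B }, { C, D }, { A, B, C }, { A, B, D }, S }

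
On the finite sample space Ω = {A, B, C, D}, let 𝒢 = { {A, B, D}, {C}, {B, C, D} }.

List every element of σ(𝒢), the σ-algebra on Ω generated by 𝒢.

σ(𝒢) = { {}, {A}, {C}, {A, C}, {B, D}, {A, B, D}, {B, C, D}, Ω }

Derivation:
Start: 𝒢 ∪ {∅, Ω} = { {}, {C}, {A, B, D}, {B, C, D}, Ω }.
Iteration 1 (1 new):
  {A}  = complement {B, C, D}
  |family| = 6
Iteration 2 (1 new):
  {A, C}  = {C} ∪ {A}
  |family| = 7
Iteration 3: 1 new —
  {B, D}  = complement {A, C}
  |family| = 8
Iteration 4: already closed under ᶜ and ∪.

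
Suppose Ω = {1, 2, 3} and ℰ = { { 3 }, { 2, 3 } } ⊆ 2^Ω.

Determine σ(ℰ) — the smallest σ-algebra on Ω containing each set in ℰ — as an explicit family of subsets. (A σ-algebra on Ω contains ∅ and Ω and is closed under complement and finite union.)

σ(ℰ) (8 sets): { {  }, { 1 }, { 2 }, { 3 }, { 1, 2 }, { 1, 3 }, { 2, 3 }, Ω }

Working:
Take S₀ = ℰ ∪ {∅, Ω} = { {  }, { 3 }, { 2, 3 }, Ω }.
Pass 1 adds 2:
  { 1 }  = Ω∖{ 2, 3 }
  { 1, 2 }  = Ω∖{ 3 }
  [6 total]
Pass 2. New:
  { 1, 3 }  = { 3 } ∪ { 1 }
  [7 total]
Pass 3. New:
  { 2 }  = Ω∖{ 1, 3 }
  [8 total]
Pass 4 adds nothing — fixpoint reached.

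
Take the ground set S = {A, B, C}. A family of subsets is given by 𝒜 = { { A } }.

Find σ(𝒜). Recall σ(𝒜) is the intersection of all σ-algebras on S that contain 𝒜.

Begin from { {}, { A }, S } (that is, 𝒜 plus ∅ and S).
Iteration 1 adds 1:
  { B, C }  = ᶜ of { A }
  [4 total]
Iteration 2: no new sets; the family is a σ-algebra.

Therefore σ(𝒜) = { {}, { A }, { B, C }, S } (|σ(𝒜)| = 4).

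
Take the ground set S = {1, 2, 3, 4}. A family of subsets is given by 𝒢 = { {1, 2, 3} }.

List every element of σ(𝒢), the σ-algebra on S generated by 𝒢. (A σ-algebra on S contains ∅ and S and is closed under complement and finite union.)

Start: 𝒢 ∪ {∅, S} = { ∅, {1, 2, 3}, S }.
Step 1: +1 →
  {4}  = complement {1, 2, 3}
  (now 4)
Step 2: stable.

Therefore σ(𝒢) = { ∅, {4}, {1, 2, 3}, S } (|σ(𝒢)| = 4).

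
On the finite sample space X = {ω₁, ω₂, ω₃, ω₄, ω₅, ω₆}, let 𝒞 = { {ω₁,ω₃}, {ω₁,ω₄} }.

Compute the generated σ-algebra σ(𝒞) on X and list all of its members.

Seed the family with 𝒞 together with ∅ and X: { ∅, {ω₁,ω₃}, {ω₁,ω₄}, X }.
Pass 1: 3 new —
  {ω₁,ω₃,ω₄}  = {ω₁,ω₃} ∪ {ω₁,ω₄}
  {ω₂,ω₃,ω₅,ω₆}  = complement {ω₁,ω₄}
  {ω₂,ω₄,ω₅,ω₆}  = complement {ω₁,ω₃}
  [7 total]
Pass 2. New:
  {ω₂,ω₅,ω₆}  = complement {ω₁,ω₃,ω₄}
  {ω₁,ω₂,ω₃,ω₅,ω₆}  = {ω₁,ω₃} ∪ {ω₂,ω₃,ω₅,ω₆}
  {ω₁,ω₂,ω₄,ω₅,ω₆}  = {ω₂,ω₄,ω₅,ω₆} ∪ {ω₁,ω₄}
  {ω₂,ω₃,ω₄,ω₅,ω₆}  = {ω₂,ω₄,ω₅,ω₆} ∪ {ω₂,ω₃,ω₅,ω₆}
  [11 total]
Pass 3. New:
  {ω₁}  = complement {ω₂,ω₃,ω₄,ω₅,ω₆}
  {ω₃}  = complement {ω₁,ω₂,ω₄,ω₅,ω₆}
  {ω₄}  = complement {ω₁,ω₂,ω₃,ω₅,ω₆}
  [14 total]
Pass 4: 2 new —
  {ω₃,ω₄}  = {ω₃} ∪ {ω₄}
  {ω₁,ω₂,ω₅,ω₆}  = {ω₁} ∪ {ω₂,ω₅,ω₆}
  [16 total]
Pass 5: closed — nothing new.

σ(𝒞) = { ∅, {ω₁}, {ω₃}, {ω₄}, {ω₁,ω₃}, {ω₁,ω₄}, {ω₃,ω₄}, {ω₁,ω₃,ω₄}, {ω₂,ω₅,ω₆}, {ω₁,ω₂,ω₅,ω₆}, {ω₂,ω₃,ω₅,ω₆}, {ω₂,ω₄,ω₅,ω₆}, {ω₁,ω₂,ω₃,ω₅,ω₆}, {ω₁,ω₂,ω₄,ω₅,ω₆}, {ω₂,ω₃,ω₄,ω₅,ω₆}, X }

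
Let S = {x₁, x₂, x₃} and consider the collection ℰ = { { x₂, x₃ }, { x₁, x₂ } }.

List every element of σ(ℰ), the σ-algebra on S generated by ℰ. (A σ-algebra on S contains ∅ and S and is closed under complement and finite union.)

Answer: σ(ℰ) = { ∅, { x₁ }, { x₂ }, { x₃ }, { x₁, x₂ }, { x₁, x₃ }, { x₂, x₃ }, S }

Working:
Take S₀ = ℰ ∪ {∅, S} = { ∅, { x₁, x₂ }, { x₂, x₃ }, S }.
Pass 1 (2 new):
  { x₁ }  = ᶜ of { x₂, x₃ }
  { x₃ }  = ᶜ of { x₁, x₂ }
  |family| = 6
Pass 2: +1 →
  { x₁, x₃ }  = { x₃ } ∪ { x₁ }
  |family| = 7
Pass 3 adds 1:
  { x₂ }  = ᶜ of { x₁, x₃ }
  |family| = 8
Pass 4: closed — nothing new.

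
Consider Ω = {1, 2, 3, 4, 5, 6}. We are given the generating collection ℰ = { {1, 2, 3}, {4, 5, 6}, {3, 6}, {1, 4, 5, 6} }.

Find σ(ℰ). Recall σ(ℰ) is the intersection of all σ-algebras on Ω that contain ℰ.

σ(ℰ) (32 sets): { {}, {1}, {2}, {3}, {6}, {1, 2}, {1, 3}, {1, 6}, {2, 3}, {2, 6}, {3, 6}, {4, 5}, {1, 2, 3}, {1, 2, 6}, {1, 3, 6}, {1, 4, 5}, {2, 3, 6}, {2, 4, 5}, {3, 4, 5}, {4, 5, 6}, {1, 2, 3, 6}, {1, 2, 4, 5}, {1, 3, 4, 5}, {1, 4, 5, 6}, {2, 3, 4, 5}, {2, 4, 5, 6}, {3, 4, 5, 6}, {1, 2, 3, 4, 5}, {1, 2, 4, 5, 6}, {1, 3, 4, 5, 6}, {2, 3, 4, 5, 6}, Ω }

Check:
Begin from { {}, {3, 6}, {1, 2, 3}, {4, 5, 6}, {1, 4, 5, 6}, Ω } (that is, ℰ plus ∅ and Ω).
Iteration 1: +5 →
  {2, 3}  = {1, 4, 5, 6}ᶜ
  {1, 2, 3, 6}  = {1, 2, 3} ∪ {3, 6}
  {1, 2, 4, 5}  = {3, 6}ᶜ
  {3, 4, 5, 6}  = {3, 6} ∪ {4, 5, 6}
  {1, 3, 4, 5, 6}  = {3, 6} ∪ {1, 4, 5, 6}
  |family| = 11
Iteration 2. New:
  {2}  = {1, 3, 4, 5, 6}ᶜ
  {1, 2}  = {3, 4, 5, 6}ᶜ
  {4, 5}  = {1, 2, 3, 6}ᶜ
  {2, 3, 6}  = {2, 3} ∪ {3, 6}
  {1, 2, 3, 4, 5}  = {1, 2, 3} ∪ {1, 2, 4, 5}
  {1, 2, 4, 5, 6}  = {1, 4, 5, 6} ∪ {1, 2, 4, 5}
  {2, 3, 4, 5, 6}  = {3, 4, 5, 6} ∪ {2, 3}
  |family| = 18
Iteration 3. New:
  {1}  = {2, 3, 4, 5, 6}ᶜ
  {3}  = {1, 2, 4, 5, 6}ᶜ
  {6}  = {1, 2, 3, 4, 5}ᶜ
  {1, 4, 5}  = {2, 3, 6}ᶜ
  {2, 4, 5}  = {4, 5} ∪ {2}
  {2, 3, 4, 5}  = {4, 5} ∪ {2, 3}
  {2, 4, 5, 6}  = {2} ∪ {4, 5, 6}
  |family| = 25
Iteration 4: 7 new —
  {1, 3}  = {2, 4, 5, 6}ᶜ
  {1, 6}  = {2, 3, 4, 5}ᶜ
  {2, 6}  = {2} ∪ {6}
  {1, 2, 6}  = {1, 2} ∪ {6}
  {1, 3, 6}  = {2, 4, 5}ᶜ
  {3, 4, 5}  = {4, 5} ∪ {3}
  {1, 3, 4, 5}  = {1, 4, 5} ∪ {3}
  |family| = 32
Iteration 5: closed — nothing new.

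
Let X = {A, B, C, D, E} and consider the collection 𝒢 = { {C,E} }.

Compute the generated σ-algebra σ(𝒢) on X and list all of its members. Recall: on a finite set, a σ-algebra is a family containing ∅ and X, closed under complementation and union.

Seed the family with 𝒢 together with ∅ and X: { ∅, {C,E}, X }.
Round 1 adds 1:
  {A,B,D}  = complement {C,E}
  |family| = 4
Round 2 adds nothing — fixpoint reached.

|σ(𝒢)| = 4.  σ(𝒢) = { ∅, {C,E}, {A,B,D}, X }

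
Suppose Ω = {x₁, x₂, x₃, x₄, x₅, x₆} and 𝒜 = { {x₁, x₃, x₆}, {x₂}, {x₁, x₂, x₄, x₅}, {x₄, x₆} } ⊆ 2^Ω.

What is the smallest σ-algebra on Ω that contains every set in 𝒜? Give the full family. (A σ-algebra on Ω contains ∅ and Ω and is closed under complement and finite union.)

Seed the family with 𝒜 together with ∅ and Ω: { {}, {x₂}, {x₄, x₆}, {x₁, x₃, x₆}, {x₁, x₂, x₄, x₅}, Ω }.
Iteration 1 (8 new):
  {x₃, x₆}  = Ω∖{x₁, x₂, x₄, x₅}
  {x₂, x₄, x₅}  = Ω∖{x₁, x₃, x₆}
  {x₂, x₄, x₆}  = {x₂} ∪ {x₄, x₆}
  {x₁, x₂, x₃, x₅}  = Ω∖{x₄, x₆}
  {x₁, x₂, x₃, x₆}  = {x₁, x₃, x₆} ∪ {x₂}
  {x₁, x₃, x₄, x₆}  = {x₁, x₃, x₆} ∪ {x₄, x₆}
  {x₁, x₂, x₄, x₅, x₆}  = {x₄, x₆} ∪ {x₁, x₂, x₄, x₅}
  {x₁, x₃, x₄, x₅, x₆}  = Ω∖{x₂}
  — 14 sets.
Iteration 2: +12 →
  {x₃}  = Ω∖{x₁, x₂, x₄, x₅, x₆}
  {x₂, x₅}  = Ω∖{x₁, x₃, x₄, x₆}
  {x₄, x₅}  = Ω∖{x₁, x₂, x₃, x₆}
  {x₁, x₃, x₅}  = Ω∖{x₂, x₄, x₆}
  {x₂, x₃, x₆}  = {x₂} ∪ {x₃, x₆}
  {x₃, x₄, x₆}  = {x₃, x₆} ∪ {x₄, x₆}
  {x₂, x₃, x₄, x₆}  = {x₂, x₄, x₆} ∪ {x₃, x₆}
  {x₂, x₄, x₅, x₆}  = {x₂, x₄, x₆} ∪ {x₂, x₄, x₅}
  {x₁, x₂, x₃, x₄, x₅}  = {x₁, x₂, x₄, x₅} ∪ {x₁, x₂, x₃, x₅}
  {x₁, x₂, x₃, x₄, x₆}  = {x₂, x₄, x₆} ∪ {x₁, x₃, x₆}
  {x₁, x₂, x₃, x₅, x₆}  = {x₁, x₃, x₆} ∪ {x₁, x₂, x₃, x₅}
  {x₂, x₃, x₄, x₅, x₆}  = {x₃, x₆} ∪ {x₂, x₄, x₅}
  — 26 sets.
Iteration 3: +17 →
  {x₁}  = Ω∖{x₂, x₃, x₄, x₅, x₆}
  {x₄}  = Ω∖{x₁, x₂, x₃, x₅, x₆}
  {x₅}  = Ω∖{x₁, x₂, x₃, x₄, x₆}
  {x₆}  = Ω∖{x₁, x₂, x₃, x₄, x₅}
  {x₁, x₃}  = Ω∖{x₂, x₄, x₅, x₆}
  {x₁, x₅}  = Ω∖{x₂, x₃, x₄, x₆}
  {x₂, x₃}  = {x₂} ∪ {x₃}
  {x₁, x₂, x₅}  = Ω∖{x₃, x₄, x₆}
  {x₁, x₄, x₅}  = Ω∖{x₂, x₃, x₆}
  {x₂, x₃, x₅}  = {x₂, x₅} ∪ {x₃}
  {x₃, x₄, x₅}  = {x₄, x₅} ∪ {x₃}
  {x₄, x₅, x₆}  = {x₄, x₅} ∪ {x₄, x₆}
  {x₁, x₃, x₄, x₅}  = {x₁, x₃, x₅} ∪ {x₄, x₅}
  {x₁, x₃, x₅, x₆}  = {x₁, x₃, x₆} ∪ {x₁, x₃, x₅}
  {x₂, x₃, x₄, x₅}  = {x₂, x₄, x₅} ∪ {x₃}
  {x₂, x₃, x₅, x₆}  = {x₂, x₅} ∪ {x₂, x₃, x₆}
  {x₃, x₄, x₅, x₆}  = {x₄, x₅} ∪ {x₃, x₄, x₆}
  — 43 sets.
Iteration 4: +19 →
  {x₁, x₂}  = Ω∖{x₃, x₄, x₅, x₆}
  {x₁, x₄}  = Ω∖{x₂, x₃, x₅, x₆}
  {x₁, x₆}  = Ω∖{x₂, x₃, x₄, x₅}
  {x₂, x₄}  = Ω∖{x₁, x₃, x₅, x₆}
  {x₂, x₆}  = Ω∖{x₁, x₃, x₄, x₅}
  {x₃, x₄}  = {x₃} ∪ {x₄}
  {x₃, x₅}  = {x₃} ∪ {x₅}
  {x₅, x₆}  = {x₆} ∪ {x₅}
  {x₁, x₂, x₃}  = Ω∖{x₄, x₅, x₆}
  {x₁, x₂, x₆}  = Ω∖{x₃, x₄, x₅}
  {x₁, x₃, x₄}  = {x₁, x₃} ∪ {x₄}
  {x₁, x₄, x₆}  = Ω∖{x₂, x₃, x₅}
  {x₁, x₅, x₆}  = {x₁, x₅} ∪ {x₆}
  {x₂, x₃, x₄}  = {x₂, x₃} ∪ {x₄}
  {x₂, x₅, x₆}  = {x₂, x₅} ∪ {x₆}
  {x₃, x₅, x₆}  = {x₃, x₆} ∪ {x₅}
  {x₁, x₂, x₄, x₆}  = {x₂, x₄, x₆} ∪ {x₁}
  {x₁, x₂, x₅, x₆}  = {x₁, x₂, x₅} ∪ {x₆}
  {x₁, x₄, x₅, x₆}  = Ω∖{x₂, x₃}
  — 62 sets.
Iteration 5 adds 2:
  {x₁, x₂, x₄}  = Ω∖{x₃, x₅, x₆}
  {x₁, x₂, x₃, x₄}  = Ω∖{x₅, x₆}
  — 64 sets.
Iteration 6: already closed under ᶜ and ∪.

|σ(𝒜)| = 64.  σ(𝒜) = { {}, {x₁}, {x₂}, {x₃}, {x₄}, {x₅}, {x₆}, {x₁, x₂}, {x₁, x₃}, {x₁, x₄}, {x₁, x₅}, {x₁, x₆}, {x₂, x₃}, {x₂, x₄}, {x₂, x₅}, {x₂, x₆}, {x₃, x₄}, {x₃, x₅}, {x₃, x₆}, {x₄, x₅}, {x₄, x₆}, {x₅, x₆}, {x₁, x₂, x₃}, {x₁, x₂, x₄}, {x₁, x₂, x₅}, {x₁, x₂, x₆}, {x₁, x₃, x₄}, {x₁, x₃, x₅}, {x₁, x₃, x₆}, {x₁, x₄, x₅}, {x₁, x₄, x₆}, {x₁, x₅, x₆}, {x₂, x₃, x₄}, {x₂, x₃, x₅}, {x₂, x₃, x₆}, {x₂, x₄, x₅}, {x₂, x₄, x₆}, {x₂, x₅, x₆}, {x₃, x₄, x₅}, {x₃, x₄, x₆}, {x₃, x₅, x₆}, {x₄, x₅, x₆}, {x₁, x₂, x₃, x₄}, {x₁, x₂, x₃, x₅}, {x₁, x₂, x₃, x₆}, {x₁, x₂, x₄, x₅}, {x₁, x₂, x₄, x₆}, {x₁, x₂, x₅, x₆}, {x₁, x₃, x₄, x₅}, {x₁, x₃, x₄, x₆}, {x₁, x₃, x₅, x₆}, {x₁, x₄, x₅, x₆}, {x₂, x₃, x₄, x₅}, {x₂, x₃, x₄, x₆}, {x₂, x₃, x₅, x₆}, {x₂, x₄, x₅, x₆}, {x₃, x₄, x₅, x₆}, {x₁, x₂, x₃, x₄, x₅}, {x₁, x₂, x₃, x₄, x₆}, {x₁, x₂, x₃, x₅, x₆}, {x₁, x₂, x₄, x₅, x₆}, {x₁, x₃, x₄, x₅, x₆}, {x₂, x₃, x₄, x₅, x₆}, Ω }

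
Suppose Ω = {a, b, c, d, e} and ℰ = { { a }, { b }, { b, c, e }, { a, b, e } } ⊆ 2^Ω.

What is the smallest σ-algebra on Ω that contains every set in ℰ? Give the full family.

Seed the family with ℰ together with ∅ and Ω: { {}, { a }, { b }, { a, b, e }, { b, c, e }, Ω }.
Step 1. New:
  { a, b }  = { b } ∪ { a }
  { a, d }  = { b, c, e }ᶜ
  { c, d }  = { a, b, e }ᶜ
  { a, b, c, e }  = { a, b, e } ∪ { b, c, e }
  { a, c, d, e }  = { b }ᶜ
  { b, c, d, e }  = { a }ᶜ
  — 12 sets.
Step 2. New:
  { d }  = { a, b, c, e }ᶜ
  { a, b, d }  = { a, b } ∪ { a, d }
  { a, c, d }  = { c, d } ∪ { a, d }
  { b, c, d }  = { c, d } ∪ { b }
  { c, d, e }  = { a, b }ᶜ
  { a, b, c, d }  = { c, d } ∪ { a, b }
  { a, b, d, e }  = { a, b, e } ∪ { a, d }
  — 19 sets.
Step 3. New:
  { c }  = { a, b, d, e }ᶜ
  { e }  = { a, b, c, d }ᶜ
  { a, e }  = { b, c, d }ᶜ
  { b, d }  = { b } ∪ { d }
  { b, e }  = { a, c, d }ᶜ
  { c, e }  = { a, b, d }ᶜ
  — 25 sets.
Step 4. New:
  { a, c }  = { c } ∪ { a }
  { b, c }  = { b } ∪ { c }
  { d, e }  = { e } ∪ { d }
  { a, b, c }  = { a, b } ∪ { c }
  { a, c, e }  = { b, d }ᶜ
  { a, d, e }  = { e } ∪ { a, d }
  { b, d, e }  = { b, e } ∪ { d }
  — 32 sets.
Step 5: no new sets; the family is a σ-algebra.

|σ(ℰ)| = 32.  σ(ℰ) = { {}, { a }, { b }, { c }, { d }, { e }, { a, b }, { a, c }, { a, d }, { a, e }, { b, c }, { b, d }, { b, e }, { c, d }, { c, e }, { d, e }, { a, b, c }, { a, b, d }, { a, b, e }, { a, c, d }, { a, c, e }, { a, d, e }, { b, c, d }, { b, c, e }, { b, d, e }, { c, d, e }, { a, b, c, d }, { a, b, c, e }, { a, b, d, e }, { a, c, d, e }, { b, c, d, e }, Ω }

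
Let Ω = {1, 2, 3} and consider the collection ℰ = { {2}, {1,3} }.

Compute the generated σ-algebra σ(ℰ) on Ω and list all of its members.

Seed the family with ℰ together with ∅ and Ω: { {}, {2}, {1,3}, Ω }.
Round 1: already closed under ᶜ and ∪.

|σ(ℰ)| = 4.  σ(ℰ) = { {}, {2}, {1,3}, Ω }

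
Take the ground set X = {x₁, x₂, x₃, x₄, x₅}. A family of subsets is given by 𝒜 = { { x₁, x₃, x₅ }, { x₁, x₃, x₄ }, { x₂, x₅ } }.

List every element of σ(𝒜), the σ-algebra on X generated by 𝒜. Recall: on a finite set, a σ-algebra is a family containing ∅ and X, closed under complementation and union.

Answer: σ(𝒜) = { {  }, { x₂ }, { x₄ }, { x₅ }, { x₁, x₃ }, { x₂, x₄ }, { x₂, x₅ }, { x₄, x₅ }, { x₁, x₂, x₃ }, { x₁, x₃, x₄ }, { x₁, x₃, x₅ }, { x₂, x₄, x₅ }, { x₁, x₂, x₃, x₄ }, { x₁, x₂, x₃, x₅ }, { x₁, x₃, x₄, x₅ }, X }

Derivation:
Initial family (5 sets): { {  }, { x₂, x₅ }, { x₁, x₃, x₄ }, { x₁, x₃, x₅ }, X }.
Iteration 1 (3 new):
  { x₂, x₄ }  = ᶜ of { x₁, x₃, x₅ }
  { x₁, x₂, x₃, x₅ }  = { x₂, x₅ } ∪ { x₁, x₃, x₅ }
  { x₁, x₃, x₄, x₅ }  = { x₁, x₃, x₄ } ∪ { x₁, x₃, x₅ }
Iteration 2: 4 new —
  { x₂ }  = ᶜ of { x₁, x₃, x₄, x₅ }
  { x₄ }  = ᶜ of { x₁, x₂, x₃, x₅ }
  { x₂, x₄, x₅ }  = { x₂, x₅ } ∪ { x₂, x₄ }
  { x₁, x₂, x₃, x₄ }  = { x₁, x₃, x₄ } ∪ { x₂, x₄ }
Iteration 3: 2 new —
  { x₅ }  = ᶜ of { x₁, x₂, x₃, x₄ }
  { x₁, x₃ }  = ᶜ of { x₂, x₄, x₅ }
Iteration 4: +2 →
  { x₄, x₅ }  = { x₄ } ∪ { x₅ }
  { x₁, x₂, x₃ }  = { x₁, x₃ } ∪ { x₂ }
Iteration 5: closed — nothing new.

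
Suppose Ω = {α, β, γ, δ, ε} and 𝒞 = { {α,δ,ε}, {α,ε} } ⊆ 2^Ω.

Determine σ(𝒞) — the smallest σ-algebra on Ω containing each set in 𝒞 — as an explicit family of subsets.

Take S₀ = 𝒞 ∪ {∅, Ω} = { {}, {α,ε}, {α,δ,ε}, Ω }.
Pass 1: 2 new —
  {β,γ}  = complement {α,δ,ε}
  {β,γ,δ}  = complement {α,ε}
  |family| = 6
Pass 2. New:
  {α,β,γ,ε}  = {β,γ} ∪ {α,ε}
  |family| = 7
Pass 3: 1 new —
  {δ}  = complement {α,β,γ,ε}
  |family| = 8
Pass 4: closed — nothing new.

Hence σ(𝒞) has 8 members: { {}, {δ}, {α,ε}, {β,γ}, {α,δ,ε}, {β,γ,δ}, {α,β,γ,ε}, Ω }.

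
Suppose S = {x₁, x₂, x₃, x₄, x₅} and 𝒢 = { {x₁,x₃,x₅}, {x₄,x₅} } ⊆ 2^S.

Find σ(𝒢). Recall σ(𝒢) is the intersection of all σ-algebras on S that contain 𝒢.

Seed the family with 𝒢 together with ∅ and S: { ∅, {x₄,x₅}, {x₁,x₃,x₅}, S }.
Iteration 1: +3 →
  {x₂,x₄}  = complement {x₁,x₃,x₅}
  {x₁,x₂,x₃}  = complement {x₄,x₅}
  {x₁,x₃,x₄,x₅}  = {x₁,x₃,x₅} ∪ {x₄,x₅}
  — 7 sets.
Iteration 2 (4 new):
  {x₂}  = complement {x₁,x₃,x₄,x₅}
  {x₂,x₄,x₅}  = {x₄,x₅} ∪ {x₂,x₄}
  {x₁,x₂,x₃,x₄}  = {x₁,x₂,x₃} ∪ {x₂,x₄}
  {x₁,x₂,x₃,x₅}  = {x₁,x₂,x₃} ∪ {x₁,x₃,x₅}
  — 11 sets.
Iteration 3 (3 new):
  {x₄}  = complement {x₁,x₂,x₃,x₅}
  {x₅}  = complement {x₁,x₂,x₃,x₄}
  {x₁,x₃}  = complement {x₂,x₄,x₅}
  — 14 sets.
Iteration 4: +2 →
  {x₂,x₅}  = {x₂} ∪ {x₅}
  {x₁,x₃,x₄}  = {x₁,x₃} ∪ {x₄}
  — 16 sets.
Iteration 5: closed — nothing new.

Hence σ(𝒢) has 16 members: { ∅, {x₂}, {x₄}, {x₅}, {x₁,x₃}, {x₂,x₄}, {x₂,x₅}, {x₄,x₅}, {x₁,x₂,x₃}, {x₁,x₃,x₄}, {x₁,x₃,x₅}, {x₂,x₄,x₅}, {x₁,x₂,x₃,x₄}, {x₁,x₂,x₃,x₅}, {x₁,x₃,x₄,x₅}, S }.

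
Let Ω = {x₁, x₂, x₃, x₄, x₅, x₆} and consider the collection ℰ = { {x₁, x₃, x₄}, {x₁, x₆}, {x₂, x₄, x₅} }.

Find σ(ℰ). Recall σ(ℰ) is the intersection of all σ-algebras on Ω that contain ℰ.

|σ(ℰ)| = 32.  σ(ℰ) = { ∅, {x₁}, {x₃}, {x₄}, {x₆}, {x₁, x₃}, {x₁, x₄}, {x₁, x₆}, {x₂, x₅}, {x₃, x₄}, {x₃, x₆}, {x₄, x₆}, {x₁, x₂, x₅}, {x₁, x₃, x₄}, {x₁, x₃, x₆}, {x₁, x₄, x₆}, {x₂, x₃, x₅}, {x₂, x₄, x₅}, {x₂, x₅, x₆}, {x₃, x₄, x₆}, {x₁, x₂, x₃, x₅}, {x₁, x₂, x₄, x₅}, {x₁, x₂, x₅, x₆}, {x₁, x₃, x₄, x₆}, {x₂, x₃, x₄, x₅}, {x₂, x₃, x₅, x₆}, {x₂, x₄, x₅, x₆}, {x₁, x₂, x₃, x₄, x₅}, {x₁, x₂, x₃, x₅, x₆}, {x₁, x₂, x₄, x₅, x₆}, {x₂, x₃, x₄, x₅, x₆}, Ω }

Check:
Initial family (5 sets): { ∅, {x₁, x₆}, {x₁, x₃, x₄}, {x₂, x₄, x₅}, Ω }.
Pass 1. New:
  {x₁, x₃, x₆}  = ᶜ of {x₂, x₄, x₅}
  {x₂, x₅, x₆}  = ᶜ of {x₁, x₃, x₄}
  {x₁, x₃, x₄, x₆}  = {x₁, x₃, x₄} ∪ {x₁, x₆}
  {x₂, x₃, x₄, x₅}  = ᶜ of {x₁, x₆}
  {x₁, x₂, x₃, x₄, x₅}  = {x₁, x₃, x₄} ∪ {x₂, x₄, x₅}
  {x₁, x₂, x₄, x₅, x₆}  = {x₁, x₆} ∪ {x₂, x₄, x₅}
  |family| = 11
Pass 2: 7 new —
  {x₃}  = ᶜ of {x₁, x₂, x₄, x₅, x₆}
  {x₆}  = ᶜ of {x₁, x₂, x₃, x₄, x₅}
  {x₂, x₅}  = ᶜ of {x₁, x₃, x₄, x₆}
  {x₁, x₂, x₅, x₆}  = {x₁, x₆} ∪ {x₂, x₅, x₆}
  {x₂, x₄, x₅, x₆}  = {x₂, x₅, x₆} ∪ {x₂, x₄, x₅}
  {x₁, x₂, x₃, x₅, x₆}  = {x₁, x₃, x₆} ∪ {x₂, x₅, x₆}
  {x₂, x₃, x₄, x₅, x₆}  = {x₂, x₅, x₆} ∪ {x₂, x₃, x₄, x₅}
  |family| = 18
Pass 3: +7 →
  {x₁}  = ᶜ of {x₂, x₃, x₄, x₅, x₆}
  {x₄}  = ᶜ of {x₁, x₂, x₃, x₅, x₆}
  {x₁, x₃}  = ᶜ of {x₂, x₄, x₅, x₆}
  {x₃, x₄}  = ᶜ of {x₁, x₂, x₅, x₆}
  {x₃, x₆}  = {x₃} ∪ {x₆}
  {x₂, x₃, x₅}  = {x₃} ∪ {x₂, x₅}
  {x₂, x₃, x₅, x₆}  = {x₃} ∪ {x₂, x₅, x₆}
  |family| = 25
Pass 4. New:
  {x₁, x₄}  = ᶜ of {x₂, x₃, x₅, x₆}
  {x₄, x₆}  = {x₆} ∪ {x₄}
  {x₁, x₂, x₅}  = {x₂, x₅} ∪ {x₁}
  {x₁, x₄, x₆}  = ᶜ of {x₂, x₃, x₅}
  {x₃, x₄, x₆}  = {x₃, x₄} ∪ {x₆}
  {x₁, x₂, x₃, x₅}  = {x₂, x₅} ∪ {x₁, x₃}
  {x₁, x₂, x₄, x₅}  = ᶜ of {x₃, x₆}
  |family| = 32
Pass 5: no new sets; the family is a σ-algebra.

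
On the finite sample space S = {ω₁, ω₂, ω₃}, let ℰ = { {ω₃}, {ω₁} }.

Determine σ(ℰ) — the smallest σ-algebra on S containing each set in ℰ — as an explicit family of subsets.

Answer: σ(ℰ) = { {}, {ω₁}, {ω₂}, {ω₃}, {ω₁, ω₂}, {ω₁, ω₃}, {ω₂, ω₃}, S }

Trace:
Seed the family with ℰ together with ∅ and S: { {}, {ω₁}, {ω₃}, S }.
Pass 1 (3 new):
  {ω₁, ω₂}  = {ω₃}ᶜ
  {ω₁, ω₃}  = {ω₃} ∪ {ω₁}
  {ω₂, ω₃}  = {ω₁}ᶜ
  |family| = 7
Pass 2: 1 new —
  {ω₂}  = {ω₁, ω₃}ᶜ
  |family| = 8
After Pass 3 the family is unchanged; done.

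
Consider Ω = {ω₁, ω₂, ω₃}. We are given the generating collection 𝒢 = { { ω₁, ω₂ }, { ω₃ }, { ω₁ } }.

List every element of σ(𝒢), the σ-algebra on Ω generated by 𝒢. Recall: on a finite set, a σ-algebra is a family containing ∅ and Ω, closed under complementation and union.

σ(𝒢) (8 sets): { ∅, { ω₁ }, { ω₂ }, { ω₃ }, { ω₁, ω₂ }, { ω₁, ω₃ }, { ω₂, ω₃ }, Ω }

Check:
Start: 𝒢 ∪ {∅, Ω} = { ∅, { ω₁ }, { ω₃ }, { ω₁, ω₂ }, Ω }.
Iteration 1 (2 new):
  { ω₁, ω₃ }  = { ω₃ } ∪ { ω₁ }
  { ω₂, ω₃ }  = complement { ω₁ }
Iteration 2 adds 1:
  { ω₂ }  = complement { ω₁, ω₃ }
Iteration 3: already closed under ᶜ and ∪.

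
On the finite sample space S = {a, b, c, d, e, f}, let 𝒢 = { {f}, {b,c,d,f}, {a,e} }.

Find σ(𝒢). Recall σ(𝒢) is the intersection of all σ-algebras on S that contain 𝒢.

σ(𝒢) (8 sets): { ∅, {f}, {a,e}, {a,e,f}, {b,c,d}, {b,c,d,f}, {a,b,c,d,e}, S }

Derivation:
Take S₀ = 𝒢 ∪ {∅, S} = { ∅, {f}, {a,e}, {b,c,d,f}, S }.
Step 1 (2 new):
  {a,e,f}  = {a,e} ∪ {f}
  {a,b,c,d,e}  = complement {f}
  [7 total]
Step 2 adds 1:
  {b,c,d}  = complement {a,e,f}
  [8 total]
Step 3: already closed under ᶜ and ∪.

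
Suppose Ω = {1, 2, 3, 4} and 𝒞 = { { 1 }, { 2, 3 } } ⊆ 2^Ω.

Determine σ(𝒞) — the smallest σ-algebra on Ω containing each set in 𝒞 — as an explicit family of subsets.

σ(𝒞) (8 sets): { {}, { 1 }, { 4 }, { 1, 4 }, { 2, 3 }, { 1, 2, 3 }, { 2, 3, 4 }, Ω }

Working:
Seed the family with 𝒞 together with ∅ and Ω: { {}, { 1 }, { 2, 3 }, Ω }.
Step 1 adds 3:
  { 1, 4 }  = { 2, 3 }ᶜ
  { 1, 2, 3 }  = { 2, 3 } ∪ { 1 }
  { 2, 3, 4 }  = { 1 }ᶜ
  (now 7)
Step 2 (1 new):
  { 4 }  = { 1, 2, 3 }ᶜ
  (now 8)
Step 3: stable.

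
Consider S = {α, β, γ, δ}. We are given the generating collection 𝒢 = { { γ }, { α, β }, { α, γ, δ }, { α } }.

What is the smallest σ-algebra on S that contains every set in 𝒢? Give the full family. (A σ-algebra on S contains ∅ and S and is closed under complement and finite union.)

Initial family (6 sets): { {}, { α }, { γ }, { α, β }, { α, γ, δ }, S }.
Iteration 1: +6 →
  { β }  = ᶜ of { α, γ, δ }
  { α, γ }  = { γ } ∪ { α }
  { γ, δ }  = ᶜ of { α, β }
  { α, β, γ }  = { γ } ∪ { α, β }
  { α, β, δ }  = ᶜ of { γ }
  { β, γ, δ }  = ᶜ of { α }
  (now 12)
Iteration 2. New:
  { δ }  = ᶜ of { α, β, γ }
  { β, γ }  = { β } ∪ { γ }
  { β, δ }  = ᶜ of { α, γ }
  (now 15)
Iteration 3: +1 →
  { α, δ }  = ᶜ of { β, γ }
  (now 16)
Iteration 4: stable.

Hence σ(𝒢) has 16 members: { {}, { α }, { β }, { γ }, { δ }, { α, β }, { α, γ }, { α, δ }, { β, γ }, { β, δ }, { γ, δ }, { α, β, γ }, { α, β, δ }, { α, γ, δ }, { β, γ, δ }, S }.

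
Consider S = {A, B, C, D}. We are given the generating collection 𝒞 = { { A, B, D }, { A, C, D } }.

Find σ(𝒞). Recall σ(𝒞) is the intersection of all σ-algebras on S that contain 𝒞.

Begin from { {}, { A, B, D }, { A, C, D }, S } (that is, 𝒞 plus ∅ and S).
Round 1. New:
  { B }  = ᶜ of { A, C, D }
  { C }  = ᶜ of { A, B, D }
  — 6 sets.
Round 2. New:
  { B, C }  = { C } ∪ { B }
  — 7 sets.
Round 3: 1 new —
  { A, D }  = ᶜ of { B, C }
  — 8 sets.
Round 4: closed — nothing new.

σ(𝒞) = { {}, { B }, { C }, { A, D }, { B, C }, { A, B, D }, { A, C, D }, S }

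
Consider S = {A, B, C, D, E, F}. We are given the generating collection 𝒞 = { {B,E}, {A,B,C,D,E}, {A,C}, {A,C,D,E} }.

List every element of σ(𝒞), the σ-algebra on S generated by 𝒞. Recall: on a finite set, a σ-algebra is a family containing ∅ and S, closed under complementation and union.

Seed the family with 𝒞 together with ∅ and S: { ∅, {A,C}, {B,E}, {A,C,D,E}, {A,B,C,D,E}, S }.
Step 1. New:
  {F}  = complement {A,B,C,D,E}
  {B,F}  = complement {A,C,D,E}
  {A,B,C,E}  = {B,E} ∪ {A,C}
  {A,C,D,F}  = complement {B,E}
  {B,D,E,F}  = complement {A,C}
  [11 total]
Step 2: +7 →
  {D,F}  = complement {A,B,C,E}
  {A,C,F}  = {F} ∪ {A,C}
  {B,E,F}  = {B,E} ∪ {B,F}
  {A,B,C,F}  = {B,F} ∪ {A,C}
  {A,B,C,D,F}  = {B,F} ∪ {A,C,D,F}
  {A,B,C,E,F}  = {B,F} ∪ {A,B,C,E}
  {A,C,D,E,F}  = {F} ∪ {A,C,D,E}
  [18 total]
Step 3: 7 new —
  {B}  = complement {A,C,D,E,F}
  {D}  = complement {A,B,C,E,F}
  {E}  = complement {A,B,C,D,F}
  {D,E}  = complement {A,B,C,F}
  {A,C,D}  = complement {B,E,F}
  {B,D,E}  = complement {A,C,F}
  {B,D,F}  = {B,F} ∪ {D,F}
  [25 total]
Step 4 (7 new):
  {B,D}  = {B} ∪ {D}
  {E,F}  = {F} ∪ {E}
  {A,B,C}  = {B} ∪ {A,C}
  {A,C,E}  = complement {B,D,F}
  {D,E,F}  = {F} ∪ {D,E}
  {A,B,C,D}  = {B} ∪ {A,C,D}
  {A,C,E,F}  = {A,C,F} ∪ {E}
  [32 total]
Step 5: stable.

|σ(𝒞)| = 32.  σ(𝒞) = { ∅, {B}, {D}, {E}, {F}, {A,C}, {B,D}, {B,E}, {B,F}, {D,E}, {D,F}, {E,F}, {A,B,C}, {A,C,D}, {A,C,E}, {A,C,F}, {B,D,E}, {B,D,F}, {B,E,F}, {D,E,F}, {A,B,C,D}, {A,B,C,E}, {A,B,C,F}, {A,C,D,E}, {A,C,D,F}, {A,C,E,F}, {B,D,E,F}, {A,B,C,D,E}, {A,B,C,D,F}, {A,B,C,E,F}, {A,C,D,E,F}, S }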